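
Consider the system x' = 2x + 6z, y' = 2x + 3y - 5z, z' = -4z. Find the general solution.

x(t) = C_1e^(2t) - C_3e^(-4t), y(t) = -2C_1e^(2t) + C_2e^(3t) + C_3e^(-4t), z(t) = C_3e^(-4t)

Coefficient matrix A = [[2, 0, 6], [2, 3, -5], [0, 0, -4]].
det(A - λI) = 0 gives eigenvalues λ = 2, 3, -4.
For λ=2: eigenvector (1,-2,0).
For λ=3: eigenvector (0,1,0).
For λ=-4: eigenvector (-1,1,1).
General solution: C_1e^(2t)(1,-2,0) + C_2e^(3t)(0,1,0) + C_3e^(-4t)(-1,1,1).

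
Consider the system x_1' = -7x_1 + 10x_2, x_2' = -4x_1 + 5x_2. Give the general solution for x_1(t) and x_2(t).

x_1(t) = K_1e^(-t)sin(2t) - 2K_1e^(-t)cos(2t) - 2K_2e^(-t)sin(2t) - K_2e^(-t)cos(2t), x_2(t) = K_1e^(-t)sin(2t) - K_1e^(-t)cos(2t) - K_2e^(-t)sin(2t) - K_2e^(-t)cos(2t)

Coefficient matrix A = [[-7, 10], [-4, 5]].
Characteristic polynomial det(A - λI) = λ^2 + 2λ + 5 = 0.
Eigenvalues λ = -1 ± 2i (complex conjugate pair).
For λ=-1+2i: an eigenvector is (-2,-1) - i(1,1) = (-2 - i, -1 - i).
A real fundamental pair from Re and Im of e^((-1+2i)t)v: X_1 = e^(-t)(cos(2t)·(-2,-1) + sin(2t)·(1,1)), X_2 = e^(-t)(sin(2t)·(-2,-1) - cos(2t)·(1,1)).
General solution: K_1X_1 + K_2X_2.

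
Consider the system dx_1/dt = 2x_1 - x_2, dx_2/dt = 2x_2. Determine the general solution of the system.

Coefficient matrix A = [[2, -1], [0, 2]].
Characteristic polynomial det(A - λI) = λ^2 - 4λ + 4 = 0.
Single eigenvalue λ = 2 with algebraic multiplicity 2.
Eigenvector v = (1,0); generalized eigenvector w with (A-λI)w=v is (-1,-1).
General solution: e^(2t)[K_1·v + K_2·(t·v + w)].

x_1(t) = K_1e^(2t) + K_2te^(2t) - K_2e^(2t), x_2(t) = -K_2e^(2t)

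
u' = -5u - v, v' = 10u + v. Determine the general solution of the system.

Coefficient matrix A = [[-5, -1], [10, 1]].
Characteristic polynomial det(A - λI) = λ^2 + 4λ + 5 = 0.
Eigenvalues λ = -2 ± i (complex conjugate pair).
For λ=-2+i: an eigenvector is (0,-1) - i(1,-3) = (0 - i, -1 + 3i).
A real fundamental pair from Re and Im of e^((-2+i)t)v: X_1 = e^(-2t)(cos(t)·(0,-1) + sin(t)·(1,-3)), X_2 = e^(-2t)(sin(t)·(0,-1) - cos(t)·(1,-3)).
General solution: C_1X_1 + C_2X_2.

u(t) = C_1e^(-2t)sin(t) - C_2e^(-2t)cos(t), v(t) = -3C_1e^(-2t)sin(t) - C_1e^(-2t)cos(t) - C_2e^(-2t)sin(t) + 3C_2e^(-2t)cos(t)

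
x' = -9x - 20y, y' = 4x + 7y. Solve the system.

x(t) = -2C_1e^(-t)sin(4t) + C_1e^(-t)cos(4t) + C_2e^(-t)sin(4t) + 2C_2e^(-t)cos(4t), y(t) = C_1e^(-t)sin(4t) - C_2e^(-t)cos(4t)

Coefficient matrix A = [[-9, -20], [4, 7]].
Characteristic polynomial det(A - λI) = λ^2 + 2λ + 17 = 0.
Eigenvalues λ = -1 ± 4i (complex conjugate pair).
For λ=-1+4i: an eigenvector is (1,0) - i(-2,1) = (1 + 2i, 0 - i).
A real fundamental pair from Re and Im of e^((-1+4i)t)v: X_1 = e^(-t)(cos(4t)·(1,0) + sin(4t)·(-2,1)), X_2 = e^(-t)(sin(4t)·(1,0) - cos(4t)·(-2,1)).
General solution: C_1X_1 + C_2X_2.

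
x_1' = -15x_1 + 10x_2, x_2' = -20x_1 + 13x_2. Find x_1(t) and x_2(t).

x_1(t) = -2C_1e^(-t)sin(2t) + C_1e^(-t)cos(2t) + C_2e^(-t)sin(2t) + 2C_2e^(-t)cos(2t), x_2(t) = -3C_1e^(-t)sin(2t) + C_1e^(-t)cos(2t) + C_2e^(-t)sin(2t) + 3C_2e^(-t)cos(2t)

Coefficient matrix A = [[-15, 10], [-20, 13]].
Characteristic polynomial det(A - λI) = λ^2 + 2λ + 5 = 0.
Eigenvalues λ = -1 ± 2i (complex conjugate pair).
For λ=-1+2i: an eigenvector is (1,1) - i(-2,-3) = (1 + 2i, 1 + 3i).
A real fundamental pair from Re and Im of e^((-1+2i)t)v: X_1 = e^(-t)(cos(2t)·(1,1) + sin(2t)·(-2,-3)), X_2 = e^(-t)(sin(2t)·(1,1) - cos(2t)·(-2,-3)).
General solution: C_1X_1 + C_2X_2.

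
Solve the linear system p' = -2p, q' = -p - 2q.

p(t) = C_2e^(-2t), q(t) = -C_1e^(-2t) - C_2te^(-2t)

Coefficient matrix A = [[-2, 0], [-1, -2]].
Characteristic polynomial det(A - λI) = λ^2 + 4λ + 4 = 0.
Single eigenvalue λ = -2 with algebraic multiplicity 2.
Eigenvector v = (0,-1); generalized eigenvector w with (A-λI)w=v is (1,0).
General solution: e^(-2t)[C_1·v + C_2·(t·v + w)].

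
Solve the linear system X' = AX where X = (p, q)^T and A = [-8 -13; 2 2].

p(t) = -2C_1e^(-3t)sin(t) + 3C_1e^(-3t)cos(t) + 3C_2e^(-3t)sin(t) + 2C_2e^(-3t)cos(t), q(t) = C_1e^(-3t)sin(t) - C_1e^(-3t)cos(t) - C_2e^(-3t)sin(t) - C_2e^(-3t)cos(t)

Coefficient matrix A = [[-8, -13], [2, 2]].
Characteristic polynomial det(A - λI) = λ^2 + 6λ + 10 = 0.
Eigenvalues λ = -3 ± i (complex conjugate pair).
For λ=-3+i: an eigenvector is (3,-1) - i(-2,1) = (3 + 2i, -1 - i).
A real fundamental pair from Re and Im of e^((-3+i)t)v: X_1 = e^(-3t)(cos(t)·(3,-1) + sin(t)·(-2,1)), X_2 = e^(-3t)(sin(t)·(3,-1) - cos(t)·(-2,1)).
General solution: C_1X_1 + C_2X_2.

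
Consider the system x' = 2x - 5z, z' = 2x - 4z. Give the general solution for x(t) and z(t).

x(t) = 2K_1e^(-t)sin(t) - K_1e^(-t)cos(t) - K_2e^(-t)sin(t) - 2K_2e^(-t)cos(t), z(t) = K_1e^(-t)sin(t) - K_1e^(-t)cos(t) - K_2e^(-t)sin(t) - K_2e^(-t)cos(t)

Coefficient matrix A = [[2, -5], [2, -4]].
Characteristic polynomial det(A - λI) = λ^2 + 2λ + 2 = 0.
Eigenvalues λ = -1 ± i (complex conjugate pair).
For λ=-1+i: an eigenvector is (-1,-1) - i(2,1) = (-1 - 2i, -1 - i).
A real fundamental pair from Re and Im of e^((-1+i)t)v: X_1 = e^(-t)(cos(t)·(-1,-1) + sin(t)·(2,1)), X_2 = e^(-t)(sin(t)·(-1,-1) - cos(t)·(2,1)).
General solution: K_1X_1 + K_2X_2.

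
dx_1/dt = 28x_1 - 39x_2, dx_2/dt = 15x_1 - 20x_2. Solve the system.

x_1(t) = 2C_1e^(4t)sin(3t) - 3C_1e^(4t)cos(3t) - 3C_2e^(4t)sin(3t) - 2C_2e^(4t)cos(3t), x_2(t) = C_1e^(4t)sin(3t) - 2C_1e^(4t)cos(3t) - 2C_2e^(4t)sin(3t) - C_2e^(4t)cos(3t)

Coefficient matrix A = [[28, -39], [15, -20]].
Characteristic polynomial det(A - λI) = λ^2 - 8λ + 25 = 0.
Eigenvalues λ = 4 ± 3i (complex conjugate pair).
For λ=4+3i: an eigenvector is (-3,-2) - i(2,1) = (-3 - 2i, -2 - i).
A real fundamental pair from Re and Im of e^((4+3i)t)v: X_1 = e^(4t)(cos(3t)·(-3,-2) + sin(3t)·(2,1)), X_2 = e^(4t)(sin(3t)·(-3,-2) - cos(3t)·(2,1)).
General solution: C_1X_1 + C_2X_2.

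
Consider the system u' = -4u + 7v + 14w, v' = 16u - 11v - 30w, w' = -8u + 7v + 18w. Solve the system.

u(t) = C_1e^(-4t) + C_2e^(3t), v(t) = -2C_1e^(-4t) - C_2e^(3t) - 2C_3e^(4t), w(t) = C_1e^(-4t) + C_2e^(3t) + C_3e^(4t)

Coefficient matrix A = [[-4, 7, 14], [16, -11, -30], [-8, 7, 18]].
det(A - λI) = 0 gives eigenvalues λ = -4, 3, 4.
For λ=-4: eigenvector (1,-2,1).
For λ=3: eigenvector (1,-1,1).
For λ=4: eigenvector (0,-2,1).
General solution: C_1e^(-4t)(1,-2,1) + C_2e^(3t)(1,-1,1) + C_3e^(4t)(0,-2,1).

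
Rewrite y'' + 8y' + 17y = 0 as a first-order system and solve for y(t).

Let x_1 = y, x_2 = y'. Then x_1' = x_2 and x_2' = -17x_1 - 8x_2.
A = [[0,1],[-17,-8]]; det(A-λI) = λ^2 + 8λ + 17.
Eigenvalues λ = -4 ± i.

y(t) = c_1e^(-4t)cos(t) + c_2e^(-4t)sin(t)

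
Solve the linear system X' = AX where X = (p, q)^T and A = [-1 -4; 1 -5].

p(t) = 2C_1e^(-3t) + 2C_2te^(-3t) + 3C_2e^(-3t), q(t) = C_1e^(-3t) + C_2te^(-3t) + C_2e^(-3t)

Coefficient matrix A = [[-1, -4], [1, -5]].
Characteristic polynomial det(A - λI) = λ^2 + 6λ + 9 = 0.
Single eigenvalue λ = -3 with algebraic multiplicity 2.
Eigenvector v = (2,1); generalized eigenvector w with (A-λI)w=v is (3,1).
General solution: e^(-3t)[C_1·v + C_2·(t·v + w)].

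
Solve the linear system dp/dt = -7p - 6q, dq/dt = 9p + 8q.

p(t) = -K_1e^(-t) - 2K_2e^(2t), q(t) = K_1e^(-t) + 3K_2e^(2t)

Coefficient matrix A = [[-7, -6], [9, 8]].
Characteristic polynomial det(A - λI) = λ^2 - λ - 2 = 0.
Eigenvalues λ = -1, 2.
For λ=-1: (A-λI) row 1 is [-6, -6], so an eigenvector is (-1, 1).
For λ=2: (A-λI) row 1 is [-9, -6], so an eigenvector is (-2, 3).
General solution: K_1e^(-t)(-1,1) + K_2e^(2t)(-2,3).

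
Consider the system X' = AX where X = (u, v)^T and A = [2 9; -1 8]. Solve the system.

u(t) = 3c_1e^(5t) + 3c_2te^(5t) - c_2e^(5t), v(t) = c_1e^(5t) + c_2te^(5t)

Coefficient matrix A = [[2, 9], [-1, 8]].
Characteristic polynomial det(A - λI) = λ^2 - 10λ + 25 = 0.
Single eigenvalue λ = 5 with algebraic multiplicity 2.
Eigenvector v = (3,1); generalized eigenvector w with (A-λI)w=v is (-1,0).
General solution: e^(5t)[c_1·v + c_2·(t·v + w)].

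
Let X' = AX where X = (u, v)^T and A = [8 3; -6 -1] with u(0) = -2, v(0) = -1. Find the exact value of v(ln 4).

A = [[8,3],[-6,-1]]; eigenvalues λ = 2, 5.
Eigenvectors: (-1,2) for λ=2, (-1,1) for λ=5.
From the initial condition, c_1 = -3, c_2 = 5.
v(ln 4) = (-3)(4^2)(2) + (5)(4^5)(1) = 5024.

5024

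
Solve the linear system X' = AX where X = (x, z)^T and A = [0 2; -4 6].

x(t) = K_1e^(2t) + K_2e^(4t), z(t) = K_1e^(2t) + 2K_2e^(4t)

Coefficient matrix A = [[0, 2], [-4, 6]].
Characteristic polynomial det(A - λI) = λ^2 - 6λ + 8 = 0.
Eigenvalues λ = 2, 4.
For λ=2: (A-λI) row 1 is [-2, 2], so an eigenvector is (1, 1).
For λ=4: (A-λI) row 1 is [-4, 2], so an eigenvector is (1, 2).
General solution: K_1e^(2t)(1,1) + K_2e^(4t)(1,2).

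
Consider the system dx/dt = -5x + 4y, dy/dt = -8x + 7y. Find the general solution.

Coefficient matrix A = [[-5, 4], [-8, 7]].
Characteristic polynomial det(A - λI) = λ^2 - 2λ - 3 = 0.
Eigenvalues λ = -1, 3.
For λ=-1: (A-λI) row 1 is [-4, 4], so an eigenvector is (1, 1).
For λ=3: (A-λI) row 1 is [-8, 4], so an eigenvector is (-1, -2).
General solution: C_1e^(-t)(1,1) + C_2e^(3t)(-1,-2).

x(t) = C_1e^(-t) - C_2e^(3t), y(t) = C_1e^(-t) - 2C_2e^(3t)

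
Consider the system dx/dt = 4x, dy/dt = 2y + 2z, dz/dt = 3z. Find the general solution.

x(t) = C_3e^(4t), y(t) = 2C_1e^(3t) + C_2e^(2t), z(t) = C_1e^(3t)

Coefficient matrix A = [[4, 0, 0], [0, 2, 2], [0, 0, 3]].
det(A - λI) = 0 gives eigenvalues λ = 3, 2, 4.
For λ=3: eigenvector (0,2,1).
For λ=2: eigenvector (0,1,0).
For λ=4: eigenvector (1,0,0).
General solution: C_1e^(3t)(0,2,1) + C_2e^(2t)(0,1,0) + C_3e^(4t)(1,0,0).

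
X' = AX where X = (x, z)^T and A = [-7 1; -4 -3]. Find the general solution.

x(t) = K_1e^(-5t) + K_2te^(-5t) + K_2e^(-5t), z(t) = 2K_1e^(-5t) + 2K_2te^(-5t) + 3K_2e^(-5t)

Coefficient matrix A = [[-7, 1], [-4, -3]].
Characteristic polynomial det(A - λI) = λ^2 + 10λ + 25 = 0.
Single eigenvalue λ = -5 with algebraic multiplicity 2.
Eigenvector v = (1,2); generalized eigenvector w with (A-λI)w=v is (1,3).
General solution: e^(-5t)[K_1·v + K_2·(t·v + w)].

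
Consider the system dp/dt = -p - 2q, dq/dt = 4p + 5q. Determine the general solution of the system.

Coefficient matrix A = [[-1, -2], [4, 5]].
Characteristic polynomial det(A - λI) = λ^2 - 4λ + 3 = 0.
Eigenvalues λ = 3, 1.
For λ=3: (A-λI) row 1 is [-4, -2], so an eigenvector is (-1, 2).
For λ=1: (A-λI) row 1 is [-2, -2], so an eigenvector is (-1, 1).
General solution: C_1e^(3t)(-1,2) + C_2e^(t)(-1,1).

p(t) = -C_1e^(3t) - C_2e^(t), q(t) = 2C_1e^(3t) + C_2e^(t)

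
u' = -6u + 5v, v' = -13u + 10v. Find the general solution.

u(t) = 2C_1e^(2t)sin(t) + C_1e^(2t)cos(t) + C_2e^(2t)sin(t) - 2C_2e^(2t)cos(t), v(t) = 3C_1e^(2t)sin(t) + 2C_1e^(2t)cos(t) + 2C_2e^(2t)sin(t) - 3C_2e^(2t)cos(t)

Coefficient matrix A = [[-6, 5], [-13, 10]].
Characteristic polynomial det(A - λI) = λ^2 - 4λ + 5 = 0.
Eigenvalues λ = 2 ± i (complex conjugate pair).
For λ=2+i: an eigenvector is (1,2) - i(2,3) = (1 - 2i, 2 - 3i).
A real fundamental pair from Re and Im of e^((2+i)t)v: X_1 = e^(2t)(cos(t)·(1,2) + sin(t)·(2,3)), X_2 = e^(2t)(sin(t)·(1,2) - cos(t)·(2,3)).
General solution: C_1X_1 + C_2X_2.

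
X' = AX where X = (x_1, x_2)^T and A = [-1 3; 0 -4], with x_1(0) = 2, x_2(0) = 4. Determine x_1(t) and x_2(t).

x_1(t) = 6e^(-t) - 4e^(-4t), x_2(t) = 4e^(-4t)

Coefficient matrix A = [[-1, 3], [0, -4]].
Characteristic polynomial det(A - λI) = λ^2 + 5λ + 4 = 0.
Eigenvalues λ = -4, -1.
For λ=-4: (A-λI) row 1 is [3, 3], so an eigenvector is (1, -1).
For λ=-1: (A-λI) row 1 is [0, 3], so an eigenvector is (-1, 0).
General solution: K_1e^(-4t)(1,-1) + K_2e^(-t)(-1,0).
Applying x_1(0)=2, x_2(0)=4 gives K_1=-4, K_2=-6.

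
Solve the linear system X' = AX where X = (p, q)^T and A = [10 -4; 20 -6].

p(t) = -K_1e^(2t)cos(4t) - K_2e^(2t)sin(4t), q(t) = -K_1e^(2t)sin(4t) - 2K_1e^(2t)cos(4t) - 2K_2e^(2t)sin(4t) + K_2e^(2t)cos(4t)

Coefficient matrix A = [[10, -4], [20, -6]].
Characteristic polynomial det(A - λI) = λ^2 - 4λ + 20 = 0.
Eigenvalues λ = 2 ± 4i (complex conjugate pair).
For λ=2+4i: an eigenvector is (-1,-2) - i(0,-1) = (-1, -2 + i).
A real fundamental pair from Re and Im of e^((2+4i)t)v: X_1 = e^(2t)(cos(4t)·(-1,-2) + sin(4t)·(0,-1)), X_2 = e^(2t)(sin(4t)·(-1,-2) - cos(4t)·(0,-1)).
General solution: K_1X_1 + K_2X_2.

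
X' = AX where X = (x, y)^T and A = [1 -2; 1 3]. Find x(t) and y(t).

x(t) = -C_1e^(2t)sin(t) + C_1e^(2t)cos(t) + C_2e^(2t)sin(t) + C_2e^(2t)cos(t), y(t) = C_1e^(2t)sin(t) - C_2e^(2t)cos(t)

Coefficient matrix A = [[1, -2], [1, 3]].
Characteristic polynomial det(A - λI) = λ^2 - 4λ + 5 = 0.
Eigenvalues λ = 2 ± i (complex conjugate pair).
For λ=2+i: an eigenvector is (1,0) - i(-1,1) = (1 + i, 0 - i).
A real fundamental pair from Re and Im of e^((2+i)t)v: X_1 = e^(2t)(cos(t)·(1,0) + sin(t)·(-1,1)), X_2 = e^(2t)(sin(t)·(1,0) - cos(t)·(-1,1)).
General solution: C_1X_1 + C_2X_2.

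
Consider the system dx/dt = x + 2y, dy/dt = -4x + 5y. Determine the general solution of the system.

x(t) = -K_1e^(3t)cos(2t) - K_2e^(3t)sin(2t), y(t) = K_1e^(3t)sin(2t) - K_1e^(3t)cos(2t) - K_2e^(3t)sin(2t) - K_2e^(3t)cos(2t)

Coefficient matrix A = [[1, 2], [-4, 5]].
Characteristic polynomial det(A - λI) = λ^2 - 6λ + 13 = 0.
Eigenvalues λ = 3 ± 2i (complex conjugate pair).
For λ=3+2i: an eigenvector is (-1,-1) - i(0,1) = (-1, -1 - i).
A real fundamental pair from Re and Im of e^((3+2i)t)v: X_1 = e^(3t)(cos(2t)·(-1,-1) + sin(2t)·(0,1)), X_2 = e^(3t)(sin(2t)·(-1,-1) - cos(2t)·(0,1)).
General solution: K_1X_1 + K_2X_2.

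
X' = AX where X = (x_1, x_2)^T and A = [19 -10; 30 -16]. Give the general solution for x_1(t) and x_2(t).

Coefficient matrix A = [[19, -10], [30, -16]].
Characteristic polynomial det(A - λI) = λ^2 - 3λ - 4 = 0.
Eigenvalues λ = -1, 4.
For λ=-1: (A-λI) row 1 is [20, -10], so an eigenvector is (1, 2).
For λ=4: (A-λI) row 1 is [15, -10], so an eigenvector is (-2, -3).
General solution: K_1e^(-t)(1,2) + K_2e^(4t)(-2,-3).

x_1(t) = K_1e^(-t) - 2K_2e^(4t), x_2(t) = 2K_1e^(-t) - 3K_2e^(4t)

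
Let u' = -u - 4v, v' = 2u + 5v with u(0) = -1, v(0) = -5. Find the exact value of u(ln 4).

A = [[-1,-4],[2,5]]; eigenvalues λ = 3, 1.
Eigenvectors: (-1,1) for λ=3, (-2,1) for λ=1.
From the initial condition, c_1 = -11, c_2 = 6.
u(ln 4) = (-11)(4^3)(-1) + (6)(4^1)(-2) = 656.

656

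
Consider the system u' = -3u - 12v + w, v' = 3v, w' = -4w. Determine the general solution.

Coefficient matrix A = [[-3, -12, 1], [0, 3, 0], [0, 0, -4]].
det(A - λI) = 0 gives eigenvalues λ = -4, 3, -3.
For λ=-4: eigenvector (-1,0,1).
For λ=3: eigenvector (-2,1,0).
For λ=-3: eigenvector (-1,0,0).
General solution: K_1e^(-4t)(-1,0,1) + K_2e^(3t)(-2,1,0) + K_3e^(-3t)(-1,0,0).

u(t) = -K_1e^(-4t) - 2K_2e^(3t) - K_3e^(-3t), v(t) = K_2e^(3t), w(t) = K_1e^(-4t)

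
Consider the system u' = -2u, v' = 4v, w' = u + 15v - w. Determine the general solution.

u(t) = K_2e^(-2t), v(t) = K_1e^(4t), w(t) = 3K_1e^(4t) - K_2e^(-2t) + K_3e^(-t)

Coefficient matrix A = [[-2, 0, 0], [0, 4, 0], [1, 15, -1]].
det(A - λI) = 0 gives eigenvalues λ = 4, -2, -1.
For λ=4: eigenvector (0,1,3).
For λ=-2: eigenvector (1,0,-1).
For λ=-1: eigenvector (0,0,1).
General solution: K_1e^(4t)(0,1,3) + K_2e^(-2t)(1,0,-1) + K_3e^(-t)(0,0,1).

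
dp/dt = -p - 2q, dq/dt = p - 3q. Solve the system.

p(t) = K_1e^(-2t)sin(t) - K_1e^(-2t)cos(t) - K_2e^(-2t)sin(t) - K_2e^(-2t)cos(t), q(t) = -K_1e^(-2t)cos(t) - K_2e^(-2t)sin(t)

Coefficient matrix A = [[-1, -2], [1, -3]].
Characteristic polynomial det(A - λI) = λ^2 + 4λ + 5 = 0.
Eigenvalues λ = -2 ± i (complex conjugate pair).
For λ=-2+i: an eigenvector is (-1,-1) - i(1,0) = (-1 - i, -1).
A real fundamental pair from Re and Im of e^((-2+i)t)v: X_1 = e^(-2t)(cos(t)·(-1,-1) + sin(t)·(1,0)), X_2 = e^(-2t)(sin(t)·(-1,-1) - cos(t)·(1,0)).
General solution: K_1X_1 + K_2X_2.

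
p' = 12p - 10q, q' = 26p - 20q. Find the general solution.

p(t) = -C_1e^(-4t)sin(2t) - 2C_1e^(-4t)cos(2t) - 2C_2e^(-4t)sin(2t) + C_2e^(-4t)cos(2t), q(t) = -2C_1e^(-4t)sin(2t) - 3C_1e^(-4t)cos(2t) - 3C_2e^(-4t)sin(2t) + 2C_2e^(-4t)cos(2t)

Coefficient matrix A = [[12, -10], [26, -20]].
Characteristic polynomial det(A - λI) = λ^2 + 8λ + 20 = 0.
Eigenvalues λ = -4 ± 2i (complex conjugate pair).
For λ=-4+2i: an eigenvector is (-2,-3) - i(-1,-2) = (-2 + i, -3 + 2i).
A real fundamental pair from Re and Im of e^((-4+2i)t)v: X_1 = e^(-4t)(cos(2t)·(-2,-3) + sin(2t)·(-1,-2)), X_2 = e^(-4t)(sin(2t)·(-2,-3) - cos(2t)·(-1,-2)).
General solution: C_1X_1 + C_2X_2.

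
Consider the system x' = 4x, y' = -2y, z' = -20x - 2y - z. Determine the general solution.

Coefficient matrix A = [[4, 0, 0], [0, -2, 0], [-20, -2, -1]].
det(A - λI) = 0 gives eigenvalues λ = -1, -2, 4.
For λ=-1: eigenvector (0,0,1).
For λ=-2: eigenvector (0,1,2).
For λ=4: eigenvector (1,0,-4).
General solution: c_1e^(-t)(0,0,1) + c_2e^(-2t)(0,1,2) + c_3e^(4t)(1,0,-4).

x(t) = c_3e^(4t), y(t) = c_2e^(-2t), z(t) = c_1e^(-t) + 2c_2e^(-2t) - 4c_3e^(4t)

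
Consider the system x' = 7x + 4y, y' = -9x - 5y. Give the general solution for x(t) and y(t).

Coefficient matrix A = [[7, 4], [-9, -5]].
Characteristic polynomial det(A - λI) = λ^2 - 2λ + 1 = 0.
Single eigenvalue λ = 1 with algebraic multiplicity 2.
Eigenvector v = (-2,3); generalized eigenvector w with (A-λI)w=v is (-1,1).
General solution: e^(t)[C_1·v + C_2·(t·v + w)].

x(t) = -2C_1e^(t) - 2C_2te^(t) - C_2e^(t), y(t) = 3C_1e^(t) + 3C_2te^(t) + C_2e^(t)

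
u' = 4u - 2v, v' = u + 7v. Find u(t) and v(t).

Coefficient matrix A = [[4, -2], [1, 7]].
Characteristic polynomial det(A - λI) = λ^2 - 11λ + 30 = 0.
Eigenvalues λ = 5, 6.
For λ=5: (A-λI) row 1 is [-1, -2], so an eigenvector is (-2, 1).
For λ=6: (A-λI) row 1 is [-2, -2], so an eigenvector is (1, -1).
General solution: C_1e^(5t)(-2,1) + C_2e^(6t)(1,-1).

u(t) = -2C_1e^(5t) + C_2e^(6t), v(t) = C_1e^(5t) - C_2e^(6t)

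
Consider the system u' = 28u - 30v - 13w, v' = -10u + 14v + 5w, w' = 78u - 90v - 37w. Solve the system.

u(t) = -C_1e^(2t) - 2C_2e^(4t) - 3C_3e^(-t), v(t) = C_2e^(4t) + C_3e^(-t), w(t) = -2C_1e^(2t) - 6C_2e^(4t) - 9C_3e^(-t)

Coefficient matrix A = [[28, -30, -13], [-10, 14, 5], [78, -90, -37]].
det(A - λI) = 0 gives eigenvalues λ = 2, 4, -1.
For λ=2: eigenvector (-1,0,-2).
For λ=4: eigenvector (-2,1,-6).
For λ=-1: eigenvector (-3,1,-9).
General solution: C_1e^(2t)(-1,0,-2) + C_2e^(4t)(-2,1,-6) + C_3e^(-t)(-3,1,-9).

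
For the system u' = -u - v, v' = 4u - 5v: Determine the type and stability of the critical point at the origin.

A = [[-1,-1],[4,-5]]; det(A-λI) = λ^2 + 6λ + 9.
repeated λ = -3 with a single eigenvector.

stable improper node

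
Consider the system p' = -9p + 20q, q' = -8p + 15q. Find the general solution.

p(t) = 2C_1e^(3t)sin(4t) + C_1e^(3t)cos(4t) + C_2e^(3t)sin(4t) - 2C_2e^(3t)cos(4t), q(t) = C_1e^(3t)sin(4t) + C_1e^(3t)cos(4t) + C_2e^(3t)sin(4t) - C_2e^(3t)cos(4t)

Coefficient matrix A = [[-9, 20], [-8, 15]].
Characteristic polynomial det(A - λI) = λ^2 - 6λ + 25 = 0.
Eigenvalues λ = 3 ± 4i (complex conjugate pair).
For λ=3+4i: an eigenvector is (1,1) - i(2,1) = (1 - 2i, 1 - i).
A real fundamental pair from Re and Im of e^((3+4i)t)v: X_1 = e^(3t)(cos(4t)·(1,1) + sin(4t)·(2,1)), X_2 = e^(3t)(sin(4t)·(1,1) - cos(4t)·(2,1)).
General solution: C_1X_1 + C_2X_2.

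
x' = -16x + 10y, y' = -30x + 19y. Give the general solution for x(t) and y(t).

x(t) = -2C_1e^(-t) - C_2e^(4t), y(t) = -3C_1e^(-t) - 2C_2e^(4t)

Coefficient matrix A = [[-16, 10], [-30, 19]].
Characteristic polynomial det(A - λI) = λ^2 - 3λ - 4 = 0.
Eigenvalues λ = -1, 4.
For λ=-1: (A-λI) row 1 is [-15, 10], so an eigenvector is (-2, -3).
For λ=4: (A-λI) row 1 is [-20, 10], so an eigenvector is (-1, -2).
General solution: C_1e^(-t)(-2,-3) + C_2e^(4t)(-1,-2).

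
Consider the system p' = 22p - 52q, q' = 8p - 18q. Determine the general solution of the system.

Coefficient matrix A = [[22, -52], [8, -18]].
Characteristic polynomial det(A - λI) = λ^2 - 4λ + 20 = 0.
Eigenvalues λ = 2 ± 4i (complex conjugate pair).
For λ=2+4i: an eigenvector is (3,1) - i(2,1) = (3 - 2i, 1 - i).
A real fundamental pair from Re and Im of e^((2+4i)t)v: X_1 = e^(2t)(cos(4t)·(3,1) + sin(4t)·(2,1)), X_2 = e^(2t)(sin(4t)·(3,1) - cos(4t)·(2,1)).
General solution: K_1X_1 + K_2X_2.

p(t) = 2K_1e^(2t)sin(4t) + 3K_1e^(2t)cos(4t) + 3K_2e^(2t)sin(4t) - 2K_2e^(2t)cos(4t), q(t) = K_1e^(2t)sin(4t) + K_1e^(2t)cos(4t) + K_2e^(2t)sin(4t) - K_2e^(2t)cos(4t)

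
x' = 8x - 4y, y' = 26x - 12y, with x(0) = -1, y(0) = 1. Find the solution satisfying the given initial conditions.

Coefficient matrix A = [[8, -4], [26, -12]].
Characteristic polynomial det(A - λI) = λ^2 + 4λ + 8 = 0.
Eigenvalues λ = -2 ± 2i (complex conjugate pair).
For λ=-2+2i: an eigenvector is (-1,-2) - i(-1,-3) = (-1 + i, -2 + 3i).
A real fundamental pair from Re and Im of e^((-2+2i)t)v: X_1 = e^(-2t)(cos(2t)·(-1,-2) + sin(2t)·(-1,-3)), X_2 = e^(-2t)(sin(2t)·(-1,-2) - cos(2t)·(-1,-3)).
General solution: C_1X_1 + C_2X_2.
Applying x(0)=-1, y(0)=1 gives C_1=4, C_2=3.

x(t) = -7e^(-2t)sin(2t) - e^(-2t)cos(2t), y(t) = -18e^(-2t)sin(2t) + e^(-2t)cos(2t)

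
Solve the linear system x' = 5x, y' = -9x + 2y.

Coefficient matrix A = [[5, 0], [-9, 2]].
Characteristic polynomial det(A - λI) = λ^2 - 7λ + 10 = 0.
Eigenvalues λ = 5, 2.
For λ=5: (A-λI) row 2 is [-9, -3], so an eigenvector is (-1, 3).
For λ=2: (A-λI) row 1 is [3, 0], so an eigenvector is (0, 1).
General solution: C_1e^(5t)(-1,3) + C_2e^(2t)(0,1).

x(t) = -C_1e^(5t), y(t) = 3C_1e^(5t) + C_2e^(2t)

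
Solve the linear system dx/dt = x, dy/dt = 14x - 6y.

x(t) = -c_2e^(t), y(t) = -c_1e^(-6t) - 2c_2e^(t)

Coefficient matrix A = [[1, 0], [14, -6]].
Characteristic polynomial det(A - λI) = λ^2 + 5λ - 6 = 0.
Eigenvalues λ = -6, 1.
For λ=-6: (A-λI) row 1 is [7, 0], so an eigenvector is (0, -1).
For λ=1: (A-λI) row 2 is [14, -7], so an eigenvector is (-1, -2).
General solution: c_1e^(-6t)(0,-1) + c_2e^(t)(-1,-2).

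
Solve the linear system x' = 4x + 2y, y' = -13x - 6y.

Coefficient matrix A = [[4, 2], [-13, -6]].
Characteristic polynomial det(A - λI) = λ^2 + 2λ + 2 = 0.
Eigenvalues λ = -1 ± i (complex conjugate pair).
For λ=-1+i: an eigenvector is (-1,2) - i(-1,3) = (-1 + i, 2 - 3i).
A real fundamental pair from Re and Im of e^((-1+i)t)v: X_1 = e^(-t)(cos(t)·(-1,2) + sin(t)·(-1,3)), X_2 = e^(-t)(sin(t)·(-1,2) - cos(t)·(-1,3)).
General solution: C_1X_1 + C_2X_2.

x(t) = -C_1e^(-t)sin(t) - C_1e^(-t)cos(t) - C_2e^(-t)sin(t) + C_2e^(-t)cos(t), y(t) = 3C_1e^(-t)sin(t) + 2C_1e^(-t)cos(t) + 2C_2e^(-t)sin(t) - 3C_2e^(-t)cos(t)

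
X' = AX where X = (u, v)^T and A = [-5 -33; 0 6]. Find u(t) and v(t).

Coefficient matrix A = [[-5, -33], [0, 6]].
Characteristic polynomial det(A - λI) = λ^2 - λ - 30 = 0.
Eigenvalues λ = -5, 6.
For λ=-5: (A-λI) row 1 is [0, -33], so an eigenvector is (1, 0).
For λ=6: (A-λI) row 1 is [-11, -33], so an eigenvector is (3, -1).
General solution: c_1e^(-5t)(1,0) + c_2e^(6t)(3,-1).

u(t) = c_1e^(-5t) + 3c_2e^(6t), v(t) = -c_2e^(6t)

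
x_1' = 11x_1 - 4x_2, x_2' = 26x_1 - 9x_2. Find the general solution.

Coefficient matrix A = [[11, -4], [26, -9]].
Characteristic polynomial det(A - λI) = λ^2 - 2λ + 5 = 0.
Eigenvalues λ = 1 ± 2i (complex conjugate pair).
For λ=1+2i: an eigenvector is (-1,-3) - i(1,2) = (-1 - i, -3 - 2i).
A real fundamental pair from Re and Im of e^((1+2i)t)v: X_1 = e^(t)(cos(2t)·(-1,-3) + sin(2t)·(1,2)), X_2 = e^(t)(sin(2t)·(-1,-3) - cos(2t)·(1,2)).
General solution: C_1X_1 + C_2X_2.

x_1(t) = C_1e^(t)sin(2t) - C_1e^(t)cos(2t) - C_2e^(t)sin(2t) - C_2e^(t)cos(2t), x_2(t) = 2C_1e^(t)sin(2t) - 3C_1e^(t)cos(2t) - 3C_2e^(t)sin(2t) - 2C_2e^(t)cos(2t)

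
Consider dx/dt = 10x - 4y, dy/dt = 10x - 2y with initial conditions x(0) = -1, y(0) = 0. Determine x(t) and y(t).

x(t) = -3e^(4t)sin(2t) - e^(4t)cos(2t), y(t) = -5e^(4t)sin(2t)

Coefficient matrix A = [[10, -4], [10, -2]].
Characteristic polynomial det(A - λI) = λ^2 - 8λ + 20 = 0.
Eigenvalues λ = 4 ± 2i (complex conjugate pair).
For λ=4+2i: an eigenvector is (-1,-2) - i(1,1) = (-1 - i, -2 - i).
A real fundamental pair from Re and Im of e^((4+2i)t)v: X_1 = e^(4t)(cos(2t)·(-1,-2) + sin(2t)·(1,1)), X_2 = e^(4t)(sin(2t)·(-1,-2) - cos(2t)·(1,1)).
General solution: C_1X_1 + C_2X_2.
Applying x(0)=-1, y(0)=0 gives C_1=-1, C_2=2.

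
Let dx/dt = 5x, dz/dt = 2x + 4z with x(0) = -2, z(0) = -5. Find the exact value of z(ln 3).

-1053

A = [[5,0],[2,4]]; eigenvalues λ = 4, 5.
Eigenvectors: (0,1) for λ=4, (1,2) for λ=5.
From the initial condition, c_1 = -1, c_2 = -2.
z(ln 3) = (-1)(3^4)(1) + (-2)(3^5)(2) = -1053.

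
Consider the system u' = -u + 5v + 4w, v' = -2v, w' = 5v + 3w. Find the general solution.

u(t) = C_1e^(3t) - C_2e^(-2t) + C_3e^(-t), v(t) = C_2e^(-2t), w(t) = C_1e^(3t) - C_2e^(-2t)

Coefficient matrix A = [[-1, 5, 4], [0, -2, 0], [0, 5, 3]].
det(A - λI) = 0 gives eigenvalues λ = 3, -2, -1.
For λ=3: eigenvector (1,0,1).
For λ=-2: eigenvector (-1,1,-1).
For λ=-1: eigenvector (1,0,0).
General solution: C_1e^(3t)(1,0,1) + C_2e^(-2t)(-1,1,-1) + C_3e^(-t)(1,0,0).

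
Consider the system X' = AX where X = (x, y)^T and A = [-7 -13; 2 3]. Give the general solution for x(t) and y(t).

Coefficient matrix A = [[-7, -13], [2, 3]].
Characteristic polynomial det(A - λI) = λ^2 + 4λ + 5 = 0.
Eigenvalues λ = -2 ± i (complex conjugate pair).
For λ=-2+i: an eigenvector is (-3,1) - i(2,-1) = (-3 - 2i, 1 + i).
A real fundamental pair from Re and Im of e^((-2+i)t)v: X_1 = e^(-2t)(cos(t)·(-3,1) + sin(t)·(2,-1)), X_2 = e^(-2t)(sin(t)·(-3,1) - cos(t)·(2,-1)).
General solution: K_1X_1 + K_2X_2.

x(t) = 2K_1e^(-2t)sin(t) - 3K_1e^(-2t)cos(t) - 3K_2e^(-2t)sin(t) - 2K_2e^(-2t)cos(t), y(t) = -K_1e^(-2t)sin(t) + K_1e^(-2t)cos(t) + K_2e^(-2t)sin(t) + K_2e^(-2t)cos(t)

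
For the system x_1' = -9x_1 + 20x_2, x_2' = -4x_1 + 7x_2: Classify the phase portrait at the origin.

stable spiral

A = [[-9,20],[-4,7]]; det(A-λI) = λ^2 + 2λ + 17.
λ = -1 ± 4i: negative real part.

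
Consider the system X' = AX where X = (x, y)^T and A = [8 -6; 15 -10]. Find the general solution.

Coefficient matrix A = [[8, -6], [15, -10]].
Characteristic polynomial det(A - λI) = λ^2 + 2λ + 10 = 0.
Eigenvalues λ = -1 ± 3i (complex conjugate pair).
For λ=-1+3i: an eigenvector is (-1,-2) - i(1,1) = (-1 - i, -2 - i).
A real fundamental pair from Re and Im of e^((-1+3i)t)v: X_1 = e^(-t)(cos(3t)·(-1,-2) + sin(3t)·(1,1)), X_2 = e^(-t)(sin(3t)·(-1,-2) - cos(3t)·(1,1)).
General solution: c_1X_1 + c_2X_2.

x(t) = c_1e^(-t)sin(3t) - c_1e^(-t)cos(3t) - c_2e^(-t)sin(3t) - c_2e^(-t)cos(3t), y(t) = c_1e^(-t)sin(3t) - 2c_1e^(-t)cos(3t) - 2c_2e^(-t)sin(3t) - c_2e^(-t)cos(3t)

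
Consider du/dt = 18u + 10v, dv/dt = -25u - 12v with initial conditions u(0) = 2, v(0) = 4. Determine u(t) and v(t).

Coefficient matrix A = [[18, 10], [-25, -12]].
Characteristic polynomial det(A - λI) = λ^2 - 6λ + 34 = 0.
Eigenvalues λ = 3 ± 5i (complex conjugate pair).
For λ=3+5i: an eigenvector is (-1,1) - i(-1,2) = (-1 + i, 1 - 2i).
A real fundamental pair from Re and Im of e^((3+5i)t)v: X_1 = e^(3t)(cos(5t)·(-1,1) + sin(5t)·(-1,2)), X_2 = e^(3t)(sin(5t)·(-1,1) - cos(5t)·(-1,2)).
General solution: K_1X_1 + K_2X_2.
Applying u(0)=2, v(0)=4 gives K_1=-8, K_2=-6.

u(t) = 14e^(3t)sin(5t) + 2e^(3t)cos(5t), v(t) = -22e^(3t)sin(5t) + 4e^(3t)cos(5t)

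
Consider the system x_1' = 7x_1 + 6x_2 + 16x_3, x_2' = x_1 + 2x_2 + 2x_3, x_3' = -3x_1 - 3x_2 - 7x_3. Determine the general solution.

x_1(t) = c_1e^(t) + 2c_2e^(2t) - 2c_3e^(-t), x_2(t) = -c_1e^(t) + c_2e^(2t), x_3(t) = -c_2e^(2t) + c_3e^(-t)

Coefficient matrix A = [[7, 6, 16], [1, 2, 2], [-3, -3, -7]].
det(A - λI) = 0 gives eigenvalues λ = 1, 2, -1.
For λ=1: eigenvector (1,-1,0).
For λ=2: eigenvector (2,1,-1).
For λ=-1: eigenvector (-2,0,1).
General solution: c_1e^(t)(1,-1,0) + c_2e^(2t)(2,1,-1) + c_3e^(-t)(-2,0,1).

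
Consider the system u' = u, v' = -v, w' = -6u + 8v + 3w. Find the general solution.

u(t) = K_1e^(t), v(t) = K_2e^(-t), w(t) = 3K_1e^(t) - 2K_2e^(-t) + K_3e^(3t)

Coefficient matrix A = [[1, 0, 0], [0, -1, 0], [-6, 8, 3]].
det(A - λI) = 0 gives eigenvalues λ = 1, -1, 3.
For λ=1: eigenvector (1,0,3).
For λ=-1: eigenvector (0,1,-2).
For λ=3: eigenvector (0,0,1).
General solution: K_1e^(t)(1,0,3) + K_2e^(-t)(0,1,-2) + K_3e^(3t)(0,0,1).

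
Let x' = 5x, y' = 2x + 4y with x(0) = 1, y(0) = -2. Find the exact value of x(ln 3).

243

A = [[5,0],[2,4]]; eigenvalues λ = 5, 4.
Eigenvectors: (-1,-2) for λ=5, (0,-1) for λ=4.
From the initial condition, c_1 = -1, c_2 = 4.
x(ln 3) = (-1)(3^5)(-1) + (4)(3^4)(0) = 243.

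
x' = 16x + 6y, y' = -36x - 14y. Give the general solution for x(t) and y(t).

x(t) = C_1e^(-2t) + C_2e^(4t), y(t) = -3C_1e^(-2t) - 2C_2e^(4t)

Coefficient matrix A = [[16, 6], [-36, -14]].
Characteristic polynomial det(A - λI) = λ^2 - 2λ - 8 = 0.
Eigenvalues λ = -2, 4.
For λ=-2: (A-λI) row 1 is [18, 6], so an eigenvector is (1, -3).
For λ=4: (A-λI) row 1 is [12, 6], so an eigenvector is (1, -2).
General solution: C_1e^(-2t)(1,-3) + C_2e^(4t)(1,-2).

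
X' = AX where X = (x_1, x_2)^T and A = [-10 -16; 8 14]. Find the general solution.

Coefficient matrix A = [[-10, -16], [8, 14]].
Characteristic polynomial det(A - λI) = λ^2 - 4λ - 12 = 0.
Eigenvalues λ = -2, 6.
For λ=-2: (A-λI) row 1 is [-8, -16], so an eigenvector is (2, -1).
For λ=6: (A-λI) row 1 is [-16, -16], so an eigenvector is (-1, 1).
General solution: K_1e^(-2t)(2,-1) + K_2e^(6t)(-1,1).

x_1(t) = 2K_1e^(-2t) - K_2e^(6t), x_2(t) = -K_1e^(-2t) + K_2e^(6t)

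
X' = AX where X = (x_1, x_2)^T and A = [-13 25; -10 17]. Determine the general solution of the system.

Coefficient matrix A = [[-13, 25], [-10, 17]].
Characteristic polynomial det(A - λI) = λ^2 - 4λ + 29 = 0.
Eigenvalues λ = 2 ± 5i (complex conjugate pair).
For λ=2+5i: an eigenvector is (-1,-1) - i(-2,-1) = (-1 + 2i, -1 + i).
A real fundamental pair from Re and Im of e^((2+5i)t)v: X_1 = e^(2t)(cos(5t)·(-1,-1) + sin(5t)·(-2,-1)), X_2 = e^(2t)(sin(5t)·(-1,-1) - cos(5t)·(-2,-1)).
General solution: C_1X_1 + C_2X_2.

x_1(t) = -2C_1e^(2t)sin(5t) - C_1e^(2t)cos(5t) - C_2e^(2t)sin(5t) + 2C_2e^(2t)cos(5t), x_2(t) = -C_1e^(2t)sin(5t) - C_1e^(2t)cos(5t) - C_2e^(2t)sin(5t) + C_2e^(2t)cos(5t)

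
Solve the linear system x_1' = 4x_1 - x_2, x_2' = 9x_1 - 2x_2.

x_1(t) = C_1e^(t) + C_2te^(t) + C_2e^(t), x_2(t) = 3C_1e^(t) + 3C_2te^(t) + 2C_2e^(t)

Coefficient matrix A = [[4, -1], [9, -2]].
Characteristic polynomial det(A - λI) = λ^2 - 2λ + 1 = 0.
Single eigenvalue λ = 1 with algebraic multiplicity 2.
Eigenvector v = (1,3); generalized eigenvector w with (A-λI)w=v is (1,2).
General solution: e^(t)[C_1·v + C_2·(t·v + w)].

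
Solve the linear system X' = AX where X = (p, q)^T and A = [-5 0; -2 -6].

Coefficient matrix A = [[-5, 0], [-2, -6]].
Characteristic polynomial det(A - λI) = λ^2 + 11λ + 30 = 0.
Eigenvalues λ = -5, -6.
For λ=-5: (A-λI) row 2 is [-2, -1], so an eigenvector is (-1, 2).
For λ=-6: (A-λI) row 1 is [1, 0], so an eigenvector is (0, 1).
General solution: C_1e^(-5t)(-1,2) + C_2e^(-6t)(0,1).

p(t) = -C_1e^(-5t), q(t) = 2C_1e^(-5t) + C_2e^(-6t)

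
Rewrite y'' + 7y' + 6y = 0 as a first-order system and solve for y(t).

Let x_1 = y, x_2 = y'. Then x_1' = x_2 and x_2' = -6x_1 - 7x_2.
A = [[0,1],[-6,-7]]; det(A-λI) = λ^2 + 7λ + 6.
Eigenvalues λ = -6, -1 with eigenvectors (1,-6), (1,-1).

y(t) = c_1e^(-6t) + c_2e^(-t)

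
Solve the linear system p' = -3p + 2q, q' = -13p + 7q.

p(t) = K_1e^(2t)sin(t) + K_1e^(2t)cos(t) + K_2e^(2t)sin(t) - K_2e^(2t)cos(t), q(t) = 2K_1e^(2t)sin(t) + 3K_1e^(2t)cos(t) + 3K_2e^(2t)sin(t) - 2K_2e^(2t)cos(t)

Coefficient matrix A = [[-3, 2], [-13, 7]].
Characteristic polynomial det(A - λI) = λ^2 - 4λ + 5 = 0.
Eigenvalues λ = 2 ± i (complex conjugate pair).
For λ=2+i: an eigenvector is (1,3) - i(1,2) = (1 - i, 3 - 2i).
A real fundamental pair from Re and Im of e^((2+i)t)v: X_1 = e^(2t)(cos(t)·(1,3) + sin(t)·(1,2)), X_2 = e^(2t)(sin(t)·(1,3) - cos(t)·(1,2)).
General solution: K_1X_1 + K_2X_2.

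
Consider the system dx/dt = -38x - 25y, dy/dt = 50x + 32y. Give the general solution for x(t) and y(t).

x(t) = K_1e^(-3t)sin(5t) + 2K_1e^(-3t)cos(5t) + 2K_2e^(-3t)sin(5t) - K_2e^(-3t)cos(5t), y(t) = -K_1e^(-3t)sin(5t) - 3K_1e^(-3t)cos(5t) - 3K_2e^(-3t)sin(5t) + K_2e^(-3t)cos(5t)

Coefficient matrix A = [[-38, -25], [50, 32]].
Characteristic polynomial det(A - λI) = λ^2 + 6λ + 34 = 0.
Eigenvalues λ = -3 ± 5i (complex conjugate pair).
For λ=-3+5i: an eigenvector is (2,-3) - i(1,-1) = (2 - i, -3 + i).
A real fundamental pair from Re and Im of e^((-3+5i)t)v: X_1 = e^(-3t)(cos(5t)·(2,-3) + sin(5t)·(1,-1)), X_2 = e^(-3t)(sin(5t)·(2,-3) - cos(5t)·(1,-1)).
General solution: K_1X_1 + K_2X_2.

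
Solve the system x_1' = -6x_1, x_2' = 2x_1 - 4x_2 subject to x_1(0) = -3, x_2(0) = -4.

x_1(t) = -3e^(-6t), x_2(t) = -7e^(-4t) + 3e^(-6t)

Coefficient matrix A = [[-6, 0], [2, -4]].
Characteristic polynomial det(A - λI) = λ^2 + 10λ + 24 = 0.
Eigenvalues λ = -6, -4.
For λ=-6: (A-λI) row 2 is [2, 2], so an eigenvector is (1, -1).
For λ=-4: (A-λI) row 1 is [-2, 0], so an eigenvector is (0, -1).
General solution: C_1e^(-6t)(1,-1) + C_2e^(-4t)(0,-1).
Applying x_1(0)=-3, x_2(0)=-4 gives C_1=-3, C_2=7.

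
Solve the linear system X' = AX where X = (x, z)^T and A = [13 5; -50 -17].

x(t) = K_1e^(-2t)cos(5t) + K_2e^(-2t)sin(5t), z(t) = -K_1e^(-2t)sin(5t) - 3K_1e^(-2t)cos(5t) - 3K_2e^(-2t)sin(5t) + K_2e^(-2t)cos(5t)

Coefficient matrix A = [[13, 5], [-50, -17]].
Characteristic polynomial det(A - λI) = λ^2 + 4λ + 29 = 0.
Eigenvalues λ = -2 ± 5i (complex conjugate pair).
For λ=-2+5i: an eigenvector is (1,-3) - i(0,-1) = (1, -3 + i).
A real fundamental pair from Re and Im of e^((-2+5i)t)v: X_1 = e^(-2t)(cos(5t)·(1,-3) + sin(5t)·(0,-1)), X_2 = e^(-2t)(sin(5t)·(1,-3) - cos(5t)·(0,-1)).
General solution: K_1X_1 + K_2X_2.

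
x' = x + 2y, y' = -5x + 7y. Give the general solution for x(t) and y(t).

Coefficient matrix A = [[1, 2], [-5, 7]].
Characteristic polynomial det(A - λI) = λ^2 - 8λ + 17 = 0.
Eigenvalues λ = 4 ± i (complex conjugate pair).
For λ=4+i: an eigenvector is (-1,-1) - i(1,2) = (-1 - i, -1 - 2i).
A real fundamental pair from Re and Im of e^((4+i)t)v: X_1 = e^(4t)(cos(t)·(-1,-1) + sin(t)·(1,2)), X_2 = e^(4t)(sin(t)·(-1,-1) - cos(t)·(1,2)).
General solution: c_1X_1 + c_2X_2.

x(t) = c_1e^(4t)sin(t) - c_1e^(4t)cos(t) - c_2e^(4t)sin(t) - c_2e^(4t)cos(t), y(t) = 2c_1e^(4t)sin(t) - c_1e^(4t)cos(t) - c_2e^(4t)sin(t) - 2c_2e^(4t)cos(t)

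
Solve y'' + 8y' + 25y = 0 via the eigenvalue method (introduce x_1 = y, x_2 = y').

Let x_1 = y, x_2 = y'. Then x_1' = x_2 and x_2' = -25x_1 - 8x_2.
A = [[0,1],[-25,-8]]; det(A-λI) = λ^2 + 8λ + 25.
Eigenvalues λ = -4 ± 3i.

y(t) = K_1e^(-4t)cos(3t) + K_2e^(-4t)sin(3t)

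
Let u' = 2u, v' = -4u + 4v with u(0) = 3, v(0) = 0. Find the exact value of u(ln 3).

A = [[2,0],[-4,4]]; eigenvalues λ = 4, 2.
Eigenvectors: (0,1) for λ=4, (1,2) for λ=2.
From the initial condition, c_1 = -6, c_2 = 3.
u(ln 3) = (-6)(3^4)(0) + (3)(3^2)(1) = 27.

27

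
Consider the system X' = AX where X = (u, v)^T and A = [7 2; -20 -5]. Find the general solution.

Coefficient matrix A = [[7, 2], [-20, -5]].
Characteristic polynomial det(A - λI) = λ^2 - 2λ + 5 = 0.
Eigenvalues λ = 1 ± 2i (complex conjugate pair).
For λ=1+2i: an eigenvector is (0,1) - i(1,-3) = (0 - i, 1 + 3i).
A real fundamental pair from Re and Im of e^((1+2i)t)v: X_1 = e^(t)(cos(2t)·(0,1) + sin(2t)·(1,-3)), X_2 = e^(t)(sin(2t)·(0,1) - cos(2t)·(1,-3)).
General solution: c_1X_1 + c_2X_2.

u(t) = c_1e^(t)sin(2t) - c_2e^(t)cos(2t), v(t) = -3c_1e^(t)sin(2t) + c_1e^(t)cos(2t) + c_2e^(t)sin(2t) + 3c_2e^(t)cos(2t)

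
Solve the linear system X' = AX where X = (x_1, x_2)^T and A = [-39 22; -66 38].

x_1(t) = -C_1e^(5t) + 2C_2e^(-6t), x_2(t) = -2C_1e^(5t) + 3C_2e^(-6t)

Coefficient matrix A = [[-39, 22], [-66, 38]].
Characteristic polynomial det(A - λI) = λ^2 + λ - 30 = 0.
Eigenvalues λ = 5, -6.
For λ=5: (A-λI) row 1 is [-44, 22], so an eigenvector is (-1, -2).
For λ=-6: (A-λI) row 1 is [-33, 22], so an eigenvector is (2, 3).
General solution: C_1e^(5t)(-1,-2) + C_2e^(-6t)(2,3).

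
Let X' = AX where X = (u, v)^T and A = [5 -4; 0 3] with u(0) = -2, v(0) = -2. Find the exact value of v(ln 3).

A = [[5,-4],[0,3]]; eigenvalues λ = 5, 3.
Eigenvectors: (1,0) for λ=5, (2,1) for λ=3.
From the initial condition, c_1 = 2, c_2 = -2.
v(ln 3) = (2)(3^5)(0) + (-2)(3^3)(1) = -54.

-54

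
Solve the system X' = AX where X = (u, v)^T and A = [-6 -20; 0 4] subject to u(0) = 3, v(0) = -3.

Coefficient matrix A = [[-6, -20], [0, 4]].
Characteristic polynomial det(A - λI) = λ^2 + 2λ - 24 = 0.
Eigenvalues λ = 4, -6.
For λ=4: (A-λI) row 1 is [-10, -20], so an eigenvector is (2, -1).
For λ=-6: (A-λI) row 1 is [0, -20], so an eigenvector is (-1, 0).
General solution: C_1e^(4t)(2,-1) + C_2e^(-6t)(-1,0).
Applying u(0)=3, v(0)=-3 gives C_1=3, C_2=3.

u(t) = 6e^(4t) - 3e^(-6t), v(t) = -3e^(4t)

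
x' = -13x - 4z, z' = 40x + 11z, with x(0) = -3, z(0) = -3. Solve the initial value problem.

Coefficient matrix A = [[-13, -4], [40, 11]].
Characteristic polynomial det(A - λI) = λ^2 + 2λ + 17 = 0.
Eigenvalues λ = -1 ± 4i (complex conjugate pair).
For λ=-1+4i: an eigenvector is (1,-3) - i(0,1) = (1, -3 - i).
A real fundamental pair from Re and Im of e^((-1+4i)t)v: X_1 = e^(-t)(cos(4t)·(1,-3) + sin(4t)·(0,1)), X_2 = e^(-t)(sin(4t)·(1,-3) - cos(4t)·(0,1)).
General solution: c_1X_1 + c_2X_2.
Applying x(0)=-3, z(0)=-3 gives c_1=-3, c_2=12.

x(t) = 12e^(-t)sin(4t) - 3e^(-t)cos(4t), z(t) = -39e^(-t)sin(4t) - 3e^(-t)cos(4t)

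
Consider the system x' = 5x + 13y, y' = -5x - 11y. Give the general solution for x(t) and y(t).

Coefficient matrix A = [[5, 13], [-5, -11]].
Characteristic polynomial det(A - λI) = λ^2 + 6λ + 10 = 0.
Eigenvalues λ = -3 ± i (complex conjugate pair).
For λ=-3+i: an eigenvector is (-2,1) - i(-3,2) = (-2 + 3i, 1 - 2i).
A real fundamental pair from Re and Im of e^((-3+i)t)v: X_1 = e^(-3t)(cos(t)·(-2,1) + sin(t)·(-3,2)), X_2 = e^(-3t)(sin(t)·(-2,1) - cos(t)·(-3,2)).
General solution: K_1X_1 + K_2X_2.

x(t) = -3K_1e^(-3t)sin(t) - 2K_1e^(-3t)cos(t) - 2K_2e^(-3t)sin(t) + 3K_2e^(-3t)cos(t), y(t) = 2K_1e^(-3t)sin(t) + K_1e^(-3t)cos(t) + K_2e^(-3t)sin(t) - 2K_2e^(-3t)cos(t)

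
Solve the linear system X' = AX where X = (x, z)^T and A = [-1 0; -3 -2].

Coefficient matrix A = [[-1, 0], [-3, -2]].
Characteristic polynomial det(A - λI) = λ^2 + 3λ + 2 = 0.
Eigenvalues λ = -1, -2.
For λ=-1: (A-λI) row 2 is [-3, -1], so an eigenvector is (1, -3).
For λ=-2: (A-λI) row 1 is [1, 0], so an eigenvector is (0, 1).
General solution: c_1e^(-t)(1,-3) + c_2e^(-2t)(0,1).

x(t) = c_1e^(-t), z(t) = -3c_1e^(-t) + c_2e^(-2t)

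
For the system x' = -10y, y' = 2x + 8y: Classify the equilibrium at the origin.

unstable spiral

A = [[0,-10],[2,8]]; det(A-λI) = λ^2 - 8λ + 20.
λ = 4 ± 2i: positive real part.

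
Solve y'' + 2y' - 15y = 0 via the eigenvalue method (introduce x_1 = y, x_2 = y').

y(t) = K_1e^(-5t) + K_2e^(3t)

Let x_1 = y, x_2 = y'. Then x_1' = x_2 and x_2' = 15x_1 - 2x_2.
A = [[0,1],[15,-2]]; det(A-λI) = λ^2 + 2λ - 15.
Eigenvalues λ = -5, 3 with eigenvectors (1,-5), (1,3).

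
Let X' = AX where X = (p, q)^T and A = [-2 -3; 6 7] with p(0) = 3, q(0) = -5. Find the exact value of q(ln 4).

-1028

A = [[-2,-3],[6,7]]; eigenvalues λ = 1, 4.
Eigenvectors: (-1,1) for λ=1, (1,-2) for λ=4.
From the initial condition, c_1 = -1, c_2 = 2.
q(ln 4) = (-1)(4^1)(1) + (2)(4^4)(-2) = -1028.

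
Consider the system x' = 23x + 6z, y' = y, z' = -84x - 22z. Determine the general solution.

Coefficient matrix A = [[23, 0, 6], [0, 1, 0], [-84, 0, -22]].
det(A - λI) = 0 gives eigenvalues λ = 2, 1, -1.
For λ=2: eigenvector (2,0,-7).
For λ=1: eigenvector (0,1,0).
For λ=-1: eigenvector (-1,0,4).
General solution: c_1e^(2t)(2,0,-7) + c_2e^(t)(0,1,0) + c_3e^(-t)(-1,0,4).

x(t) = 2c_1e^(2t) - c_3e^(-t), y(t) = c_2e^(t), z(t) = -7c_1e^(2t) + 4c_3e^(-t)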